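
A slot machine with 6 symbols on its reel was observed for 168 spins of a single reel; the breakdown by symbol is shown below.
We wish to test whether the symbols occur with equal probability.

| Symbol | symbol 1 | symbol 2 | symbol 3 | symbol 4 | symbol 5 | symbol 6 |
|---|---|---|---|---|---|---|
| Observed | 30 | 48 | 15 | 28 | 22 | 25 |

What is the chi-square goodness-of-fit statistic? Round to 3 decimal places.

22.071

Under H₀ each category has probability 1/6, so each expected count is 168/6 = 28.
symbol 1: (30 − 28)²/28 = 4/28 = 0.1429
symbol 2: (48 − 28)²/28 = 400/28 = 14.2857
symbol 3: (15 − 28)²/28 = 169/28 = 6.0357
symbol 4: (28 − 28)²/28 = 0/28 = 0.0000
symbol 5: (22 − 28)²/28 = 36/28 = 1.2857
symbol 6: (25 − 28)²/28 = 9/28 = 0.3214
Sum = 22.071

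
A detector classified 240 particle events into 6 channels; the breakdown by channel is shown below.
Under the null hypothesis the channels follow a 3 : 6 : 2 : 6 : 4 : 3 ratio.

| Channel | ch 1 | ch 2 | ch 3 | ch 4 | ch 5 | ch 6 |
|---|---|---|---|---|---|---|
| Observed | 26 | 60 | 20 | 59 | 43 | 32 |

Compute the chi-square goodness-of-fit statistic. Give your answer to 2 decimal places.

0.91

Ratio total = 24. Expected counts: 240×3/24 = 30, 240×6/24 = 60, 240×2/24 = 20, 240×6/24 = 60, 240×4/24 = 40, 240×3/24 = 30.
χ² = (26−30)²/30 + (60−60)²/60 + (20−20)²/20 + (59−60)²/60 + (43−40)²/40 + (32−30)²/30
   = 0.533 + 0.000 + 0.000 + 0.017 + 0.225 + 0.133
Sum = 0.91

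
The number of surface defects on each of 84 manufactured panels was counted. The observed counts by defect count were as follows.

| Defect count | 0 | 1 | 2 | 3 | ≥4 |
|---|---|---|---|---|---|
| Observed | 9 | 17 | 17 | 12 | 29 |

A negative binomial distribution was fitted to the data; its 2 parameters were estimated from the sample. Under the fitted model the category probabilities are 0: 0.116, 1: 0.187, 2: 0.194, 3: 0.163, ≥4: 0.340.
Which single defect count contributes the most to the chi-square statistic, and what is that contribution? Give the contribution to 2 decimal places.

3, 0.21

Expected counts E_i = n·p_i: 84×0.116 = 9.744, 84×0.187 = 15.708, 84×0.194 = 16.296, 84×0.163 = 13.692, 84×0.340 = 28.56.
0: (9 − 9.744)²/9.744 = 0.553536/9.744 = 0.057
1: (17 − 15.708)²/15.708 = 1.669264/15.708 = 0.106
2: (17 − 16.296)²/16.296 = 0.495616/16.296 = 0.030
3: (12 − 13.692)²/13.692 = 2.862864/13.692 = 0.209
≥4: (29 − 28.56)²/28.56 = 0.1936/28.56 = 0.007
The largest term is for 3: 0.21.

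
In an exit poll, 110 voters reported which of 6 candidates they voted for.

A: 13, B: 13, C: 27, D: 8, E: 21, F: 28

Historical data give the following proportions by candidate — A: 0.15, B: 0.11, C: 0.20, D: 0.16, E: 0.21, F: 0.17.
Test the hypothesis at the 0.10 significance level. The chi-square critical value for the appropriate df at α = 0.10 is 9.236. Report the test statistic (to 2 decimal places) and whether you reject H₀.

12.00; reject

Expected counts E_i = n·p_i: 110×0.15 = 16.5, 110×0.11 = 12.1, 110×0.20 = 22, 110×0.16 = 17.6, 110×0.21 = 23.1, 110×0.17 = 18.7.
χ² = (13−16.5)²/16.5 + (13−12.1)²/12.1 + (27−22)²/22 + (8−17.6)²/17.6 + (21−23.1)²/23.1 + (28−18.7)²/18.7
   = 0.742 + 0.067 + 1.136 + 5.236 + 0.191 + 4.625
Sum = 12.00
df = 5. Since 12.00 > 9.236, we reject H₀.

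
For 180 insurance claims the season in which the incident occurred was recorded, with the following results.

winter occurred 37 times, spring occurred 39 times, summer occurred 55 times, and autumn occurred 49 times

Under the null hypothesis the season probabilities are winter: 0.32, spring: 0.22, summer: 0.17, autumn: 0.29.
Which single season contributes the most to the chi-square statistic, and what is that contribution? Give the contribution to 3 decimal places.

summer, 19.456

Expected counts E_i = n·p_i: 180×0.32 = 57.6, 180×0.22 = 39.6, 180×0.17 = 30.6, 180×0.29 = 52.2.
winter: (37 − 57.6)²/57.6 = 424.36/57.6 = 7.3674
spring: (39 − 39.6)²/39.6 = 0.36/39.6 = 0.0091
summer: (55 − 30.6)²/30.6 = 595.36/30.6 = 19.4562
autumn: (49 − 52.2)²/52.2 = 10.24/52.2 = 0.1962
The largest term is for summer: 19.456.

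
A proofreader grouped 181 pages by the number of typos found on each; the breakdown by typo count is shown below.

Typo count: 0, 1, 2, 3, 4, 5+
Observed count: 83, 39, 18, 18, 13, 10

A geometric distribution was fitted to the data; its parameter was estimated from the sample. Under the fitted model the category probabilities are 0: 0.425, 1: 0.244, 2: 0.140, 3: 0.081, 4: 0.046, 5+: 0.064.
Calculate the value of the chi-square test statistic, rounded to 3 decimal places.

Expected counts E_i = n·p_i: 181×0.425 = 76.925, 181×0.244 = 44.164, 181×0.140 = 25.34, 181×0.081 = 14.661, 181×0.046 = 8.326, 181×0.064 = 11.584.
cat         O        E   (O−E)²/E
0          83   76.925     0.4798
1          39   44.164     0.6038
2          18    25.34     2.1261
3          18   14.661     0.7604
4          13    8.326     2.6239
5+         10   11.584     0.2166
Sum = 6.811

6.811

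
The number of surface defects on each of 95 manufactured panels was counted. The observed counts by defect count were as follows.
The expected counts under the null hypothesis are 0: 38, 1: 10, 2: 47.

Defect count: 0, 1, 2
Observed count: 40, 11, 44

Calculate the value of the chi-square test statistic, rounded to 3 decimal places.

χ² = (40−38)²/38 + (11−10)²/10 + (44−47)²/47
   = 0.1053 + 0.1000 + 0.1915
Sum = 0.397

0.397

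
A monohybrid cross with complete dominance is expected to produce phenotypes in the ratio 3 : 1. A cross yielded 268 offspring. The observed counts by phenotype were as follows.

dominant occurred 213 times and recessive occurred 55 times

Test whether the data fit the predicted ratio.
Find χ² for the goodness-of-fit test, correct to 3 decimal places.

Ratio total = 4. Expected counts: 268×3/4 = 201, 268×1/4 = 67.
cat            O        E   (O−E)²/E
dominant     213      201     0.7164
recessive     55       67     2.1493
Sum = 2.866

2.866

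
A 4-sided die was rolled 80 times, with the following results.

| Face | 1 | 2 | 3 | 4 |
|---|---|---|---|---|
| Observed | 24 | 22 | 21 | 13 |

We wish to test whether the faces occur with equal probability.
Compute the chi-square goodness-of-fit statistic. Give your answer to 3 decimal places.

3.500

Under H₀ each category has probability 1/4, so each expected count is 80/4 = 20.
cat         O        E   (O−E)²/E
1          24       20     0.8000
2          22       20     0.2000
3          21       20     0.0500
4          13       20     2.4500
Sum = 3.500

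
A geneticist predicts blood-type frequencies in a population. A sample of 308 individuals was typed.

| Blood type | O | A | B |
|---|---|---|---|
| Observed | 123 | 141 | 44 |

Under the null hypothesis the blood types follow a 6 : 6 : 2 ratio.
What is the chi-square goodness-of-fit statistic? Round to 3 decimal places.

1.227

Ratio total = 14. Expected counts: 308×6/14 = 132, 308×6/14 = 132, 308×2/14 = 44.
cat         O        E   (O−E)²/E
O         123      132     0.6136
A         141      132     0.6136
B          44       44     0.0000
Sum = 1.227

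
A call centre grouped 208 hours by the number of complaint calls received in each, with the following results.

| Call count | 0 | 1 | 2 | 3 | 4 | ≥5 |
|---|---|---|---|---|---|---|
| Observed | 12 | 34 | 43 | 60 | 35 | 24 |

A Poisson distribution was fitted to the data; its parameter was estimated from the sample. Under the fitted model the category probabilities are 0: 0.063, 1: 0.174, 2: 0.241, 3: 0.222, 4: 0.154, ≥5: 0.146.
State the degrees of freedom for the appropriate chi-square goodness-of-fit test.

4

There are k = 6 categories and 1 parameter estimated from the data, so df = 6 − 1 − 1 = 4.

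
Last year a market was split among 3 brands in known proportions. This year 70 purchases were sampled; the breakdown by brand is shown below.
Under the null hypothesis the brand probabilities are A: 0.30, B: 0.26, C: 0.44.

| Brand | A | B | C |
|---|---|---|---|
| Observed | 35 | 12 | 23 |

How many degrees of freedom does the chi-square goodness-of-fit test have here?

There are k = 3 categories and no parameters were estimated from the data, so df = 3 − 1 = 2.

2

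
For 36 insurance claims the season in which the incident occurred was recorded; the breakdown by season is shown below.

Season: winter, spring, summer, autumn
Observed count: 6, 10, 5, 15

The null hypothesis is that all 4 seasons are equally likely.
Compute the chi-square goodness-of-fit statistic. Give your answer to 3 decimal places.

6.889

Expected count for each of the 4 categories: 36/4 = 9.
χ² = (6−9)²/9 + (10−9)²/9 + (5−9)²/9 + (15−9)²/9
   = 1.0000 + 0.1111 + 1.7778 + 4.0000
Sum = 6.889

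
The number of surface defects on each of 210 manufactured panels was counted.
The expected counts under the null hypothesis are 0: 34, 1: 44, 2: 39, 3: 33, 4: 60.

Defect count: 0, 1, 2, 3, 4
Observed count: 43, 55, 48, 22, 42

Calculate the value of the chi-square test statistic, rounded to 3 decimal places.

cat         O        E   (O−E)²/E
0          43       34     2.3824
1          55       44     2.7500
2          48       39     2.0769
3          22       33     3.6667
4          42       60     5.4000
Sum = 16.276

16.276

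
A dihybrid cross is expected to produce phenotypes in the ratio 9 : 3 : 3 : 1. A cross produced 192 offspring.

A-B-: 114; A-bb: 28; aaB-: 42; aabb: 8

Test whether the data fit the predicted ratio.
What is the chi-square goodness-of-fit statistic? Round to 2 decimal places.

4.44

Ratio total = 16. Expected counts: 192×9/16 = 108, 192×3/16 = 36, 192×3/16 = 36, 192×1/16 = 12.
cat         O        E   (O−E)²/E
A-B-      114      108      0.333
A-bb       28       36      1.778
aaB-       42       36      1.000
aabb        8       12      1.333
Sum = 4.44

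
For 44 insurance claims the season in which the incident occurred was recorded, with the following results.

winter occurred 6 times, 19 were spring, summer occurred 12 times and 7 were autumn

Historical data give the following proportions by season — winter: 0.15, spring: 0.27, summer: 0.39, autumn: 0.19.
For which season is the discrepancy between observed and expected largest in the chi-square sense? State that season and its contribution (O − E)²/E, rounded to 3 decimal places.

spring, 4.267

Expected counts E_i = n·p_i: 44×0.15 = 6.6, 44×0.27 = 11.88, 44×0.39 = 17.16, 44×0.19 = 8.36.
χ² = (6−6.6)²/6.6 + (19−11.88)²/11.88 + (12−17.16)²/17.16 + (7−8.36)²/8.36
   = 0.0545 + 4.2672 + 1.5516 + 0.2212
The largest term is for spring: 4.267.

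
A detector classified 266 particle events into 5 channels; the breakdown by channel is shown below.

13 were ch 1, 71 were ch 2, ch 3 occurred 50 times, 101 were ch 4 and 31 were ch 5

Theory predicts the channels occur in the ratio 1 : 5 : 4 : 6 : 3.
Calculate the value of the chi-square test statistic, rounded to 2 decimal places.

Ratio total = 19. Expected counts: 266×1/19 = 14, 266×5/19 = 70, 266×4/19 = 56, 266×6/19 = 84, 266×3/19 = 42.
ch 1: (13 − 14)²/14 = 1/14 = 0.071
ch 2: (71 − 70)²/70 = 1/70 = 0.014
ch 3: (50 − 56)²/56 = 36/56 = 0.643
ch 4: (101 − 84)²/84 = 289/84 = 3.440
ch 5: (31 − 42)²/42 = 121/42 = 2.881
Sum = 7.05

7.05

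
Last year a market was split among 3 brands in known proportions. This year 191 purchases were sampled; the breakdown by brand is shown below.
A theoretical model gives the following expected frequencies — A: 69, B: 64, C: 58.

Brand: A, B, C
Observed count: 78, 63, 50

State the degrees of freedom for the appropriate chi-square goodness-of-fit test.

2

There are k = 3 categories and no parameters were estimated from the data, so df = 3 − 1 = 2.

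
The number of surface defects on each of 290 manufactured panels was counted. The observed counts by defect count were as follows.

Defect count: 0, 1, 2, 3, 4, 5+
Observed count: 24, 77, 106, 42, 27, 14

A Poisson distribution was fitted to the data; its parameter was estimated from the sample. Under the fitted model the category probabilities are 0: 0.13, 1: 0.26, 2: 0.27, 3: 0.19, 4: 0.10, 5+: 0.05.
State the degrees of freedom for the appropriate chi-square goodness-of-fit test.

There are k = 6 categories and 1 parameter estimated from the data, so df = 6 − 1 − 1 = 4.

4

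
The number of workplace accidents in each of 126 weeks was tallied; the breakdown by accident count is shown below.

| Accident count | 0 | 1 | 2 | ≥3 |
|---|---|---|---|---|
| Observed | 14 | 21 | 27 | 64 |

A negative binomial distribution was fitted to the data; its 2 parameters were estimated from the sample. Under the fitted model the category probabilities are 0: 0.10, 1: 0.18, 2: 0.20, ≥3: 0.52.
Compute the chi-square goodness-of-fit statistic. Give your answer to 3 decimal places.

Expected counts E_i = n·p_i: 126×0.10 = 12.6, 126×0.18 = 22.68, 126×0.20 = 25.2, 126×0.52 = 65.52.
cat         O        E   (O−E)²/E
0          14     12.6     0.1556
1          21    22.68     0.1244
2          27     25.2     0.1286
≥3         64    65.52     0.0353
Sum = 0.444

0.444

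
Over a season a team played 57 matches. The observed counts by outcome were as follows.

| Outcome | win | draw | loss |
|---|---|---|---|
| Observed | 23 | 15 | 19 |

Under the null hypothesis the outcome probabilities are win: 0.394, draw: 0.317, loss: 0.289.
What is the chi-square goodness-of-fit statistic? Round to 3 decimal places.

0.922

Expected counts E_i = n·p_i: 57×0.394 = 22.458, 57×0.317 = 18.069, 57×0.289 = 16.473.
cat         O        E   (O−E)²/E
win        23   22.458     0.0131
draw       15   18.069     0.5213
loss       19   16.473     0.3876
Sum = 0.922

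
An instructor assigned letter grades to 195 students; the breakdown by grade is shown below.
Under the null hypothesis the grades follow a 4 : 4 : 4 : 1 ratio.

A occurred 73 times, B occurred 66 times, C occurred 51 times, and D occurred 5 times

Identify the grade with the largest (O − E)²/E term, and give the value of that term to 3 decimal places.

Ratio total = 13. Expected counts: 195×4/13 = 60, 195×4/13 = 60, 195×4/13 = 60, 195×1/13 = 15.
cat         O        E   (O−E)²/E
A          73       60     2.8167
B          66       60     0.6000
C          51       60     1.3500
D           5       15     6.6667
The largest term is for D: 6.667.

D, 6.667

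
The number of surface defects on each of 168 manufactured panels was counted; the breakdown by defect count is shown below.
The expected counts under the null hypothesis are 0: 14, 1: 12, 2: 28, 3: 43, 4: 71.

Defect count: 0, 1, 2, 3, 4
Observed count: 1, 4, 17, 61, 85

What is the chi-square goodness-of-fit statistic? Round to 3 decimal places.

32.022

0: (1 − 14)²/14 = 169/14 = 12.0714
1: (4 − 12)²/12 = 64/12 = 5.3333
2: (17 − 28)²/28 = 121/28 = 4.3214
3: (61 − 43)²/43 = 324/43 = 7.5349
4: (85 − 71)²/71 = 196/71 = 2.7606
Sum = 32.022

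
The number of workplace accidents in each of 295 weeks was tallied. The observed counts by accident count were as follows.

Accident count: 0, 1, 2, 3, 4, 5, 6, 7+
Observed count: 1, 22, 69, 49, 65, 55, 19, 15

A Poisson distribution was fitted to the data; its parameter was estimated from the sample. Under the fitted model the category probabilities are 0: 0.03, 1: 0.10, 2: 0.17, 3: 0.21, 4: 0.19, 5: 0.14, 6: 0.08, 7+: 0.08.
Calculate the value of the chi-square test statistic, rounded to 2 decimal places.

28.67

Expected counts E_i = n·p_i: 295×0.03 = 8.85, 295×0.10 = 29.5, 295×0.17 = 50.15, 295×0.21 = 61.95, 295×0.19 = 56.05, 295×0.14 = 41.3, 295×0.08 = 23.6, 295×0.08 = 23.6.
0: (1 − 8.85)²/8.85 = 61.6225/8.85 = 6.963
1: (22 − 29.5)²/29.5 = 56.25/29.5 = 1.907
2: (69 − 50.15)²/50.15 = 355.3225/50.15 = 7.085
3: (49 − 61.95)²/61.95 = 167.7025/61.95 = 2.707
4: (65 − 56.05)²/56.05 = 80.1025/56.05 = 1.429
5: (55 − 41.3)²/41.3 = 187.69/41.3 = 4.545
6: (19 − 23.6)²/23.6 = 21.16/23.6 = 0.897
7+: (15 − 23.6)²/23.6 = 73.96/23.6 = 3.134
Sum = 28.67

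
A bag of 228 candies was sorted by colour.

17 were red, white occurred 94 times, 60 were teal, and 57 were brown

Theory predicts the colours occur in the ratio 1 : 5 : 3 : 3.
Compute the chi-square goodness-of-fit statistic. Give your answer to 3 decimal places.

Ratio total = 12. Expected counts: 228×1/12 = 19, 228×5/12 = 95, 228×3/12 = 57, 228×3/12 = 57.
red: (17 − 19)²/19 = 4/19 = 0.2105
white: (94 − 95)²/95 = 1/95 = 0.0105
teal: (60 − 57)²/57 = 9/57 = 0.1579
brown: (57 − 57)²/57 = 0/57 = 0.0000
Sum = 0.379

0.379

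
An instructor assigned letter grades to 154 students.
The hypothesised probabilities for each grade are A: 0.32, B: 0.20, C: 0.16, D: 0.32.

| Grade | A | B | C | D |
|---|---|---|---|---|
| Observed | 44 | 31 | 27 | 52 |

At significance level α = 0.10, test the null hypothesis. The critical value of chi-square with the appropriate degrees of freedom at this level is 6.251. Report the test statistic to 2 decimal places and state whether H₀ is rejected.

Expected counts E_i = n·p_i: 154×0.32 = 49.28, 154×0.20 = 30.8, 154×0.16 = 24.64, 154×0.32 = 49.28.
A: (44 − 49.28)²/49.28 = 27.8784/49.28 = 0.566
B: (31 − 30.8)²/30.8 = 0.04/30.8 = 0.001
C: (27 − 24.64)²/24.64 = 5.5696/24.64 = 0.226
D: (52 − 49.28)²/49.28 = 7.3984/49.28 = 0.150
Sum = 0.94
df = 3. Since 0.94 < 6.251, we do not reject H₀.

0.94; do not reject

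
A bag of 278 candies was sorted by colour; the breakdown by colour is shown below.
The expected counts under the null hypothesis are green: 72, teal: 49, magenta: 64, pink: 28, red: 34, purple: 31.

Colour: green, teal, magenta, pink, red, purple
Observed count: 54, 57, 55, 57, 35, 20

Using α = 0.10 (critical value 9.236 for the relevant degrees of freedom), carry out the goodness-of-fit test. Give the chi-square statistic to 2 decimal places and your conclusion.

41.04; reject

green: (54 − 72)²/72 = 324/72 = 4.500
teal: (57 − 49)²/49 = 64/49 = 1.306
magenta: (55 − 64)²/64 = 81/64 = 1.266
pink: (57 − 28)²/28 = 841/28 = 30.036
red: (35 − 34)²/34 = 1/34 = 0.029
purple: (20 − 31)²/31 = 121/31 = 3.903
Sum = 41.04
df = 5. Since 41.04 > 9.236, we reject H₀.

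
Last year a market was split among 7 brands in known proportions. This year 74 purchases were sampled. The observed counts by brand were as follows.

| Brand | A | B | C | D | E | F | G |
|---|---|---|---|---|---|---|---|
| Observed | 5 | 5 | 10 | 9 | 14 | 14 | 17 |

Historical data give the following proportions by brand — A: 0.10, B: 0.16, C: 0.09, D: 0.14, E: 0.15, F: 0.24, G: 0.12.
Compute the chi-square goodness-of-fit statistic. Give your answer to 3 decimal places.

15.562

Expected counts E_i = n·p_i: 74×0.10 = 7.4, 74×0.16 = 11.84, 74×0.09 = 6.66, 74×0.14 = 10.36, 74×0.15 = 11.1, 74×0.24 = 17.76, 74×0.12 = 8.88.
cat         O        E   (O−E)²/E
A           5      7.4     0.7784
B           5    11.84     3.9515
C          10     6.66     1.6750
D           9    10.36     0.1785
E          14     11.1     0.7577
F          14    17.76     0.7960
G          17     8.88     7.4250
Sum = 15.562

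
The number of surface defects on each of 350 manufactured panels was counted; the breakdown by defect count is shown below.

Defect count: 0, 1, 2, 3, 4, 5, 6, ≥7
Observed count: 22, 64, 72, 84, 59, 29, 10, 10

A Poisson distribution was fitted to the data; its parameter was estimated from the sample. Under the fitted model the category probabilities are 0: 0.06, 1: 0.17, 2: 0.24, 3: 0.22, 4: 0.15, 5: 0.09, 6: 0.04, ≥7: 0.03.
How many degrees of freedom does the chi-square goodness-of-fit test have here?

There are k = 8 categories and 1 parameter estimated from the data, so df = 8 − 1 − 1 = 6.

6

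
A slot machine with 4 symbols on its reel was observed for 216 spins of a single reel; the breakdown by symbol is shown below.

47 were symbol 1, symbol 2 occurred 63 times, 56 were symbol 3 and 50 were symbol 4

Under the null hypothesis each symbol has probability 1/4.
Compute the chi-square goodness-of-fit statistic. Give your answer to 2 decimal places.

Expected count for each of the 4 categories: 216/4 = 54.
cat           O        E   (O−E)²/E
symbol 1     47       54      0.907
symbol 2     63       54      1.500
symbol 3     56       54      0.074
symbol 4     50       54      0.296
Sum = 2.78

2.78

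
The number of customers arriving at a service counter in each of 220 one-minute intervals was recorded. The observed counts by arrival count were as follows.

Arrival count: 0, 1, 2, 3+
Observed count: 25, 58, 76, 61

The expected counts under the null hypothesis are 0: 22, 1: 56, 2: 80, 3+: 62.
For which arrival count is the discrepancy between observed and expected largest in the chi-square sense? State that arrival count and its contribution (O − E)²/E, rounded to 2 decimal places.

0, 0.41

0: (25 − 22)²/22 = 9/22 = 0.409
1: (58 − 56)²/56 = 4/56 = 0.071
2: (76 − 80)²/80 = 16/80 = 0.200
3+: (61 − 62)²/62 = 1/62 = 0.016
The largest term is for 0: 0.41.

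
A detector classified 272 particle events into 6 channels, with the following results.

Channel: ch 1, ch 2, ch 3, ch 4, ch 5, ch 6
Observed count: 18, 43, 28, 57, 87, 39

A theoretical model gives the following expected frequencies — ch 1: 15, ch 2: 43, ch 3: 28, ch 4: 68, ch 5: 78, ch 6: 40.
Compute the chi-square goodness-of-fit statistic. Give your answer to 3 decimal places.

3.443

χ² = (18−15)²/15 + (43−43)²/43 + (28−28)²/28 + (57−68)²/68 + (87−78)²/78 + (39−40)²/40
   = 0.6000 + 0.0000 + 0.0000 + 1.7794 + 1.0385 + 0.0250
Sum = 3.443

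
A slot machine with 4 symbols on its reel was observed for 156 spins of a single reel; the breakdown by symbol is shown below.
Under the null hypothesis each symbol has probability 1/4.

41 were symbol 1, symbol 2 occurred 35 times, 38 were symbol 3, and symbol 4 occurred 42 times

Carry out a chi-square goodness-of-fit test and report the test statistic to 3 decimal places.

Expected count for each of the 4 categories: 156/4 = 39.
cat           O        E   (O−E)²/E
symbol 1     41       39     0.1026
symbol 2     35       39     0.4103
symbol 3     38       39     0.0256
symbol 4     42       39     0.2308
Sum = 0.769

0.769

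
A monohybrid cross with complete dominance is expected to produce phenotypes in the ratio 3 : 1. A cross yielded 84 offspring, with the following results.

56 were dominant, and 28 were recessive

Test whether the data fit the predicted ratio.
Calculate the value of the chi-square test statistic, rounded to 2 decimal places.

3.11

Ratio total = 4. Expected counts: 84×3/4 = 63, 84×1/4 = 21.
χ² = (56−63)²/63 + (28−21)²/21
   = 0.778 + 2.333
Sum = 3.11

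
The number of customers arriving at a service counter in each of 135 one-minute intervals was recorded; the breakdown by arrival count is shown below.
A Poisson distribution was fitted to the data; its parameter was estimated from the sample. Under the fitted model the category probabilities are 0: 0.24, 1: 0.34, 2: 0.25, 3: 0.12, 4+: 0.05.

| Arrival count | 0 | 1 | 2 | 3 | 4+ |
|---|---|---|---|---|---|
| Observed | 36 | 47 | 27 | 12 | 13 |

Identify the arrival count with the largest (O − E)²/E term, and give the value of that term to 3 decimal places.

4+, 5.787

Expected counts E_i = n·p_i: 135×0.24 = 32.4, 135×0.34 = 45.9, 135×0.25 = 33.75, 135×0.12 = 16.2, 135×0.05 = 6.75.
cat         O        E   (O−E)²/E
0          36     32.4     0.4000
1          47     45.9     0.0264
2          27    33.75     1.3500
3          12     16.2     1.0889
4+         13     6.75     5.7870
The largest term is for 4+: 5.787.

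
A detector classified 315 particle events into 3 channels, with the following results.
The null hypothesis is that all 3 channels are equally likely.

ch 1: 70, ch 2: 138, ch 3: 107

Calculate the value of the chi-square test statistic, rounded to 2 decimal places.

Under H₀ each category has probability 1/3, so each expected count is 315/3 = 105.
cat         O        E   (O−E)²/E
ch 1       70      105     11.667
ch 2      138      105     10.371
ch 3      107      105      0.038
Sum = 22.08

22.08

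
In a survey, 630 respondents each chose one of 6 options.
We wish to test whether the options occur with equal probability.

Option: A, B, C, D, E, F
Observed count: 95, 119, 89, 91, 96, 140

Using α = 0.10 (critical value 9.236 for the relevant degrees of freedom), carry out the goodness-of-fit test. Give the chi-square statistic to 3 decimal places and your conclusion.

Expected count for each of the 6 categories: 630/6 = 105.
cat         O        E   (O−E)²/E
A          95      105     0.9524
B         119      105     1.8667
C          89      105     2.4381
D          91      105     1.8667
E          96      105     0.7714
F         140      105    11.6667
Sum = 19.562
df = 5. Since 19.562 > 9.236, we reject H₀.

19.562; reject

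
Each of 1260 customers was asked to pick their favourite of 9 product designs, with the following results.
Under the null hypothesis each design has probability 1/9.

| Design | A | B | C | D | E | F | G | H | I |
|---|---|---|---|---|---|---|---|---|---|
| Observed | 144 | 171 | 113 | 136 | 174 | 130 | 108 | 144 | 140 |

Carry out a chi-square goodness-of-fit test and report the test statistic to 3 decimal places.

28.700

Under H₀ each category has probability 1/9, so each expected count is 1260/9 = 140.
A: (144 − 140)²/140 = 16/140 = 0.1143
B: (171 − 140)²/140 = 961/140 = 6.8643
C: (113 − 140)²/140 = 729/140 = 5.2071
D: (136 − 140)²/140 = 16/140 = 0.1143
E: (174 − 140)²/140 = 1156/140 = 8.2571
F: (130 − 140)²/140 = 100/140 = 0.7143
G: (108 − 140)²/140 = 1024/140 = 7.3143
H: (144 − 140)²/140 = 16/140 = 0.1143
I: (140 − 140)²/140 = 0/140 = 0.0000
Sum = 28.700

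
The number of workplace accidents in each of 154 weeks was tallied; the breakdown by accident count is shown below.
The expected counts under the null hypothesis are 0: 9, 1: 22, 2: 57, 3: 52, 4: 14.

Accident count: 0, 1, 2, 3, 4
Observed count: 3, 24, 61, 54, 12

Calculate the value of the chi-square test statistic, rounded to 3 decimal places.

4.825

cat         O        E   (O−E)²/E
0           3        9     4.0000
1          24       22     0.1818
2          61       57     0.2807
3          54       52     0.0769
4          12       14     0.2857
Sum = 4.825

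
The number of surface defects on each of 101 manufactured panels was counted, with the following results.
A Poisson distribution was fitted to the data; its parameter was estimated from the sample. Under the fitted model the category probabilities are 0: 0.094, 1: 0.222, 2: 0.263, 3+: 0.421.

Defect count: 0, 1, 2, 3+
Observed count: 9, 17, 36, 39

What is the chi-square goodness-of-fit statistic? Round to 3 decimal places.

4.981

Expected counts E_i = n·p_i: 101×0.094 = 9.494, 101×0.222 = 22.422, 101×0.263 = 26.563, 101×0.421 = 42.521.
0: (9 − 9.494)²/9.494 = 0.244036/9.494 = 0.0257
1: (17 − 22.422)²/22.422 = 29.398084/22.422 = 1.3111
2: (36 − 26.563)²/26.563 = 89.056969/26.563 = 3.3527
3+: (39 − 42.521)²/42.521 = 12.397441/42.521 = 0.2916
Sum = 4.981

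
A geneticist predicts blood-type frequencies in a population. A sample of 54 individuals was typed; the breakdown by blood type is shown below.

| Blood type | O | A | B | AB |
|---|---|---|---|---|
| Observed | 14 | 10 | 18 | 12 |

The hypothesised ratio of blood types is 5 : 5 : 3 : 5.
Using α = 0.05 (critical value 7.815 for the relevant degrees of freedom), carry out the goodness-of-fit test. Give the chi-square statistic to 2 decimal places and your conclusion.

11.33; reject

Ratio total = 18. Expected counts: 54×5/18 = 15, 54×5/18 = 15, 54×3/18 = 9, 54×5/18 = 15.
O: (14 − 15)²/15 = 1/15 = 0.067
A: (10 − 15)²/15 = 25/15 = 1.667
B: (18 − 9)²/9 = 81/9 = 9.000
AB: (12 − 15)²/15 = 9/15 = 0.600
Sum = 11.33
df = 3. Since 11.33 > 7.815, we reject H₀.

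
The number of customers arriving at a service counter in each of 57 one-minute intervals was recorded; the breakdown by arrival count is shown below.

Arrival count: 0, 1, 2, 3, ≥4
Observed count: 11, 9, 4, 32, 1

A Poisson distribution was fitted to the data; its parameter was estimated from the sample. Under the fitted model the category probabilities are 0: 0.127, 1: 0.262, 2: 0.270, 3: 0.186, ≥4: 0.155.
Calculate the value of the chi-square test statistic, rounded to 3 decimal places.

62.877

Expected counts E_i = n·p_i: 57×0.127 = 7.239, 57×0.262 = 14.934, 57×0.270 = 15.39, 57×0.186 = 10.602, 57×0.155 = 8.835.
cat         O        E   (O−E)²/E
0          11    7.239     1.9540
1           9   14.934     2.3579
2           4    15.39     8.4296
3          32   10.602    43.1875
≥4          1    8.835     6.9482
Sum = 62.877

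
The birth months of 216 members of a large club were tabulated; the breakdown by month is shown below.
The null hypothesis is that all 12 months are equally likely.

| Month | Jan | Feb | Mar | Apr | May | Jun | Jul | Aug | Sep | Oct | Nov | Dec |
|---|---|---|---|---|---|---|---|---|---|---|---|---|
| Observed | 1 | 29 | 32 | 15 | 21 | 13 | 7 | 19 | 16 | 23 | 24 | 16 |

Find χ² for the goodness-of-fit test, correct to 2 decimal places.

Under H₀ each category has probability 1/12, so each expected count is 216/12 = 18.
Jan: (1 − 18)²/18 = 289/18 = 16.056
Feb: (29 − 18)²/18 = 121/18 = 6.722
Mar: (32 − 18)²/18 = 196/18 = 10.889
Apr: (15 − 18)²/18 = 9/18 = 0.500
May: (21 − 18)²/18 = 9/18 = 0.500
Jun: (13 − 18)²/18 = 25/18 = 1.389
Jul: (7 − 18)²/18 = 121/18 = 6.722
Aug: (19 − 18)²/18 = 1/18 = 0.056
Sep: (16 − 18)²/18 = 4/18 = 0.222
Oct: (23 − 18)²/18 = 25/18 = 1.389
Nov: (24 − 18)²/18 = 36/18 = 2.000
Dec: (16 − 18)²/18 = 4/18 = 0.222
Sum = 46.67

46.67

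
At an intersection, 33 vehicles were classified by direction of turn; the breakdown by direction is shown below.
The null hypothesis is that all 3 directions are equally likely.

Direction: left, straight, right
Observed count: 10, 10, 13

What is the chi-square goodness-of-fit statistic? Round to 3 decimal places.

0.545

Expected count for each of the 3 categories: 33/3 = 11.
cat           O        E   (O−E)²/E
left         10       11     0.0909
straight     10       11     0.0909
right        13       11     0.3636
Sum = 0.545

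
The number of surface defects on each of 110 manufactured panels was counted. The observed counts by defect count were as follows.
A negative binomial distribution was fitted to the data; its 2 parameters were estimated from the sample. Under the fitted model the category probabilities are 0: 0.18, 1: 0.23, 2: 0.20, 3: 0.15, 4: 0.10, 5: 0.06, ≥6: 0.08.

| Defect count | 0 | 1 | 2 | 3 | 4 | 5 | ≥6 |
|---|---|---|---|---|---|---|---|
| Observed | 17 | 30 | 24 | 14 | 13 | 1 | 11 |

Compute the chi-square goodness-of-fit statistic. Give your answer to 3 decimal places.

Expected counts E_i = n·p_i: 110×0.18 = 19.8, 110×0.23 = 25.3, 110×0.20 = 22, 110×0.15 = 16.5, 110×0.10 = 11, 110×0.06 = 6.6, 110×0.08 = 8.8.
cat         O        E   (O−E)²/E
0          17     19.8     0.3960
1          30     25.3     0.8731
2          24       22     0.1818
3          14     16.5     0.3788
4          13       11     0.3636
5           1      6.6     4.7515
≥6         11      8.8     0.5500
Sum = 7.495

7.495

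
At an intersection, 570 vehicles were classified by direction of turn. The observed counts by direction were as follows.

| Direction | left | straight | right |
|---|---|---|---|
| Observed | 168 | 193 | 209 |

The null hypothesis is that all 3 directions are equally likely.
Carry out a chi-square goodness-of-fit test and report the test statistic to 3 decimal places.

4.495

Under H₀ each category has probability 1/3, so each expected count is 570/3 = 190.
cat           O        E   (O−E)²/E
left        168      190     2.5474
straight    193      190     0.0474
right       209      190     1.9000
Sum = 4.495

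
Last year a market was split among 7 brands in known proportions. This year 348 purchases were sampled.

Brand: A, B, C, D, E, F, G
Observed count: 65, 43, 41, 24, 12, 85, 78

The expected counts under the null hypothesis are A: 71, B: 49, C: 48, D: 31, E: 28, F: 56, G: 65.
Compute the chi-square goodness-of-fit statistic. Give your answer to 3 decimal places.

cat         O        E   (O−E)²/E
A          65       71     0.5070
B          43       49     0.7347
C          41       48     1.0208
D          24       31     1.5806
E          12       28     9.1429
F          85       56    15.0179
G          78       65     2.6000
Sum = 30.604

30.604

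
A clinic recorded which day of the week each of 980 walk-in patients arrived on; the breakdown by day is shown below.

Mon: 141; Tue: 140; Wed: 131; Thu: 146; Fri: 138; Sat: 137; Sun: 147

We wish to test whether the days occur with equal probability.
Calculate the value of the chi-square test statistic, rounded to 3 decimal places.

1.286

Expected count for each of the 7 categories: 980/7 = 140.
χ² = (141−140)²/140 + (140−140)²/140 + (131−140)²/140 + (146−140)²/140 + (138−140)²/140 + (137−140)²/140 + (147−140)²/140
   = 0.0071 + 0.0000 + 0.5786 + 0.2571 + 0.0286 + 0.0643 + 0.3500
Sum = 1.286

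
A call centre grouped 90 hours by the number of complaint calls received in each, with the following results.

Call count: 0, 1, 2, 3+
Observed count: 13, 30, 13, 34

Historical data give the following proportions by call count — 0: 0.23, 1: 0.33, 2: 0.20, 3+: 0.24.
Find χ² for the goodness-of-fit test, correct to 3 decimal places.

Expected counts E_i = n·p_i: 90×0.23 = 20.7, 90×0.33 = 29.7, 90×0.20 = 18, 90×0.24 = 21.6.
0: (13 − 20.7)²/20.7 = 59.29/20.7 = 2.8643
1: (30 − 29.7)²/29.7 = 0.09/29.7 = 0.0030
2: (13 − 18)²/18 = 25/18 = 1.3889
3+: (34 − 21.6)²/21.6 = 153.76/21.6 = 7.1185
Sum = 11.375

11.375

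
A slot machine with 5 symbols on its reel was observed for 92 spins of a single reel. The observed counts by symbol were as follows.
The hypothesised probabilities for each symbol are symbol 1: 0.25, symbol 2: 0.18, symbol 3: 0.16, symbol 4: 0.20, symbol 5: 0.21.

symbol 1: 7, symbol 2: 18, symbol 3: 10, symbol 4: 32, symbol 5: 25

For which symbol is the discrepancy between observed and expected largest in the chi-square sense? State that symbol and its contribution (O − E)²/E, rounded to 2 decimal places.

Expected counts E_i = n·p_i: 92×0.25 = 23, 92×0.18 = 16.56, 92×0.16 = 14.72, 92×0.20 = 18.4, 92×0.21 = 19.32.
symbol 1: (7 − 23)²/23 = 256/23 = 11.130
symbol 2: (18 − 16.56)²/16.56 = 2.0736/16.56 = 0.125
symbol 3: (10 − 14.72)²/14.72 = 22.2784/14.72 = 1.513
symbol 4: (32 − 18.4)²/18.4 = 184.96/18.4 = 10.052
symbol 5: (25 − 19.32)²/19.32 = 32.2624/19.32 = 1.670
The largest term is for symbol 1: 11.13.

symbol 1, 11.13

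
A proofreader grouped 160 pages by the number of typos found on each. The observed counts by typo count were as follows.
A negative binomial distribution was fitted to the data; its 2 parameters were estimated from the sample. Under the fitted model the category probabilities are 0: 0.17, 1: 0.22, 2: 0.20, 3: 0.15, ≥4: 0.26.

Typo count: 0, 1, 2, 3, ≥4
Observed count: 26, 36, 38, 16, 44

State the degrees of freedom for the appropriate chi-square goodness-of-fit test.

2

There are k = 5 categories and 2 parameters estimated from the data, so df = 5 − 1 − 2 = 2.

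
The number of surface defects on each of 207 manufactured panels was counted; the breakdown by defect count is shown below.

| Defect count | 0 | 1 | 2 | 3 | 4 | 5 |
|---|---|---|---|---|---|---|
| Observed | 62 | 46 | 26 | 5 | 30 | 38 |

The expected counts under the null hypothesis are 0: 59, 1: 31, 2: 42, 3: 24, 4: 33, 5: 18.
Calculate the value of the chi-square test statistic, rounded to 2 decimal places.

51.04

χ² = (62−59)²/59 + (46−31)²/31 + (26−42)²/42 + (5−24)²/24 + (30−33)²/33 + (38−18)²/18
   = 0.153 + 7.258 + 6.095 + 15.042 + 0.273 + 22.222
Sum = 51.04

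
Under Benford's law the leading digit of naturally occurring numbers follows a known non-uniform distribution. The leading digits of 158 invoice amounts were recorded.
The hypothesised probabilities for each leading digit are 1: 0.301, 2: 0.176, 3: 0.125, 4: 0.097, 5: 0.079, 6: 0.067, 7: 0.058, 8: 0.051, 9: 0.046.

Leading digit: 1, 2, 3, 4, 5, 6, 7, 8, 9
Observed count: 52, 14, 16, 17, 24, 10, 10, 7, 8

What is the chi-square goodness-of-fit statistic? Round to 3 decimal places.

19.116

Expected counts E_i = n·p_i: 158×0.301 = 47.558, 158×0.176 = 27.808, 158×0.125 = 19.75, 158×0.097 = 15.326, 158×0.079 = 12.482, 158×0.067 = 10.586, 158×0.058 = 9.164, 158×0.051 = 8.058, 158×0.046 = 7.268.
cat         O        E   (O−E)²/E
1          52   47.558     0.4149
2          14   27.808     6.8563
3          16    19.75     0.7120
4          17   15.326     0.1828
5          24   12.482    10.6285
6          10   10.586     0.0324
7          10    9.164     0.0763
8           7    8.058     0.1389
9           8    7.268     0.0737
Sum = 19.116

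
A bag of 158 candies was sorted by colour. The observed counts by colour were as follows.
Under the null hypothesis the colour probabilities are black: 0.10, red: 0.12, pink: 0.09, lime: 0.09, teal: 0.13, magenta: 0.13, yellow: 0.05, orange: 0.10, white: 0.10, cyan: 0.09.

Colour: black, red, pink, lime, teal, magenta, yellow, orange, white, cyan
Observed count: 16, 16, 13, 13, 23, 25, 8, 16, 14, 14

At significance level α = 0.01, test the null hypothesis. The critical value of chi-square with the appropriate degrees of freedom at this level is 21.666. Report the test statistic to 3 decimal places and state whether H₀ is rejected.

2.149; do not reject

Expected counts E_i = n·p_i: 158×0.10 = 15.8, 158×0.12 = 18.96, 158×0.09 = 14.22, 158×0.09 = 14.22, 158×0.13 = 20.54, 158×0.13 = 20.54, 158×0.05 = 7.9, 158×0.10 = 15.8, 158×0.10 = 15.8, 158×0.09 = 14.22.
χ² = (16−15.8)²/15.8 + (16−18.96)²/18.96 + (13−14.22)²/14.22 + (13−14.22)²/14.22 + (23−20.54)²/20.54 + (25−20.54)²/20.54 + (8−7.9)²/7.9 + (16−15.8)²/15.8 + (14−15.8)²/15.8 + (14−14.22)²/14.22
   = 0.0025 + 0.4621 + 0.1047 + 0.1047 + 0.2946 + 0.9684 + 0.0013 + 0.0025 + 0.2051 + 0.0034
Sum = 2.149
df = 9. Since 2.149 < 21.666, we do not reject H₀.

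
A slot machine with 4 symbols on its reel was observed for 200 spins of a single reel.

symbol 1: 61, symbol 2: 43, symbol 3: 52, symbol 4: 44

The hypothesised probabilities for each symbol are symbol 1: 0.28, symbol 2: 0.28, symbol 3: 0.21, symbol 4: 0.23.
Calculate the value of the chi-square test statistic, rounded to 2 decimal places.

5.93

Expected counts E_i = n·p_i: 200×0.28 = 56, 200×0.28 = 56, 200×0.21 = 42, 200×0.23 = 46.
χ² = (61−56)²/56 + (43−56)²/56 + (52−42)²/42 + (44−46)²/46
   = 0.446 + 3.018 + 2.381 + 0.087
Sum = 5.93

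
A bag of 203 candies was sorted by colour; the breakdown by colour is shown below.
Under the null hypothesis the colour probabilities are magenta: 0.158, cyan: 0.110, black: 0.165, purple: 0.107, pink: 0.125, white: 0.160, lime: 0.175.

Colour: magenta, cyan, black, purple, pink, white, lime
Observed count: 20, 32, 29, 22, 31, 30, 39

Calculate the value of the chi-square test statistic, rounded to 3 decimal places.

11.116

Expected counts E_i = n·p_i: 203×0.158 = 32.074, 203×0.110 = 22.33, 203×0.165 = 33.495, 203×0.107 = 21.721, 203×0.125 = 25.375, 203×0.160 = 32.48, 203×0.175 = 35.525.
χ² = (20−32.074)²/32.074 + (32−22.33)²/22.33 + (29−33.495)²/33.495 + (22−21.721)²/21.721 + (31−25.375)²/25.375 + (30−32.48)²/32.48 + (39−35.525)²/35.525
   = 4.5452 + 4.1876 + 0.6032 + 0.0036 + 1.2469 + 0.1894 + 0.3399
Sum = 11.116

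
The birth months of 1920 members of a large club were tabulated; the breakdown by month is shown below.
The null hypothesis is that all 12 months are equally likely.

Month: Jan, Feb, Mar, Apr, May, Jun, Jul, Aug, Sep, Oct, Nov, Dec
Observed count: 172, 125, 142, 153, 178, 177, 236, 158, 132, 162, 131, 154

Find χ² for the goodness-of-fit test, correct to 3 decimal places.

Under H₀ each category has probability 1/12, so each expected count is 1920/12 = 160.
Jan: (172 − 160)²/160 = 144/160 = 0.9000
Feb: (125 − 160)²/160 = 1225/160 = 7.6563
Mar: (142 − 160)²/160 = 324/160 = 2.0250
Apr: (153 − 160)²/160 = 49/160 = 0.3063
May: (178 − 160)²/160 = 324/160 = 2.0250
Jun: (177 − 160)²/160 = 289/160 = 1.8063
Jul: (236 − 160)²/160 = 5776/160 = 36.1000
Aug: (158 − 160)²/160 = 4/160 = 0.0250
Sep: (132 − 160)²/160 = 784/160 = 4.9000
Oct: (162 − 160)²/160 = 4/160 = 0.0250
Nov: (131 − 160)²/160 = 841/160 = 5.2563
Dec: (154 − 160)²/160 = 36/160 = 0.2250
Sum = 61.250

61.250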